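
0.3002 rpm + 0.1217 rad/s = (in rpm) 1.462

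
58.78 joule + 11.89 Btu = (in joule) 1.26e+04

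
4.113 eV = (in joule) 6.59e-19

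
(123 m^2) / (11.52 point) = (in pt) 8.579e+07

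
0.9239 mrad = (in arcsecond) 190.6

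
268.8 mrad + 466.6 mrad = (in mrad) 735.4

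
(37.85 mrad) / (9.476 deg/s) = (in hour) 6.357e-05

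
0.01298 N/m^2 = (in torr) 9.736e-05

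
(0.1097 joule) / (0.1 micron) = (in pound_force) 2.466e+05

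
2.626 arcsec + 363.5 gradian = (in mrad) 5710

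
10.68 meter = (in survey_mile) 0.006636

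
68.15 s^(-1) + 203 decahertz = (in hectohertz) 20.98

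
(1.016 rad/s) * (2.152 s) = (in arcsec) 4.51e+05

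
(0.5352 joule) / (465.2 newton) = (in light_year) 1.216e-19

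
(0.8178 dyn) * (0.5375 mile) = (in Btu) 6.705e-06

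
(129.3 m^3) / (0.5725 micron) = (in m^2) 2.259e+08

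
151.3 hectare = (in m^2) 1.513e+06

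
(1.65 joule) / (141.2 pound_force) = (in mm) 2.627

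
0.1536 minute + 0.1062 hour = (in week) 0.0006474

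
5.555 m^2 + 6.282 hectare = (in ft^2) 6.762e+05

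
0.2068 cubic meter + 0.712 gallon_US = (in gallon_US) 55.34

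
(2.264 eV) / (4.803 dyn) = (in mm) 7.552e-12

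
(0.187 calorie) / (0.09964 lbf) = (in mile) 0.001097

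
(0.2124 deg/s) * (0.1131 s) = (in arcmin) 1.441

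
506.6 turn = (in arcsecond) 6.566e+08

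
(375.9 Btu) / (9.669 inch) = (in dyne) 1.615e+11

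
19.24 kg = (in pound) 42.42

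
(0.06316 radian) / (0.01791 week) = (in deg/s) 0.0003341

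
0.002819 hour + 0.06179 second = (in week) 1.688e-05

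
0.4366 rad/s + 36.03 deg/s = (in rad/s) 1.065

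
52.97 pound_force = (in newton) 235.6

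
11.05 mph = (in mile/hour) 11.05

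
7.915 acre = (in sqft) 3.448e+05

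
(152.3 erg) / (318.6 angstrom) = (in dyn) 4.78e+07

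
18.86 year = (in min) 9.913e+06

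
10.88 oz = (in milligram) 3.084e+05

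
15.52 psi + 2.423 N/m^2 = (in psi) 15.52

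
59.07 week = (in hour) 9924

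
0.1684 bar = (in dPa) 1.684e+05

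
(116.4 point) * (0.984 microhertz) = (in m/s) 4.041e-08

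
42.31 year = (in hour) 3.706e+05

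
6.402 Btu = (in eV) 4.216e+22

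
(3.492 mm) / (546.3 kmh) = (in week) 3.805e-11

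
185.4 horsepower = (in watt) 1.383e+05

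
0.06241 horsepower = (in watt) 46.54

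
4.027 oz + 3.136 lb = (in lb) 3.388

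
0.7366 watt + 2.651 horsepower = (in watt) 1978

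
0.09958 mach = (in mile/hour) 75.85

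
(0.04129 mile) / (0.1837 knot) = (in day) 0.008138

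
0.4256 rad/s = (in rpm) 4.064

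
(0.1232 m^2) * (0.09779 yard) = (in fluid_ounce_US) 372.5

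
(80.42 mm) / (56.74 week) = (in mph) 5.242e-09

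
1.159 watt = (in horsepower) 0.001554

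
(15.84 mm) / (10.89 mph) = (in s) 0.003254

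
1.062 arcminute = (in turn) 4.917e-05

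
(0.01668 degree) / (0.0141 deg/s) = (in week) 1.956e-06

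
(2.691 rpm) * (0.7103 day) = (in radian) 1.729e+04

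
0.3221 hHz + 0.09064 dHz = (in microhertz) 3.222e+07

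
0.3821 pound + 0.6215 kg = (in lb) 1.752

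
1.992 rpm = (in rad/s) 0.2086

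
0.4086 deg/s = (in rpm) 0.0681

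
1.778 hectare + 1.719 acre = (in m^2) 2.474e+04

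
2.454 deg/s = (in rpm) 0.409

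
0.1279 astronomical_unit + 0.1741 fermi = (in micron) 1.913e+16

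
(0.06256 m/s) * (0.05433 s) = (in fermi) 3.399e+12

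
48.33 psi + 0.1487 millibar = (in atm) 3.289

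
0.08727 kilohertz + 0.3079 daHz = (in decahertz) 9.035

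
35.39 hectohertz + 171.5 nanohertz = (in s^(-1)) 3539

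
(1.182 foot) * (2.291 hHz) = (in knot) 160.4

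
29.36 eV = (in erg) 4.704e-11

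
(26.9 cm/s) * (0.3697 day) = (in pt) 2.436e+07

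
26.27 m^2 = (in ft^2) 282.8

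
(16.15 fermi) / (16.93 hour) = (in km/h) 9.539e-19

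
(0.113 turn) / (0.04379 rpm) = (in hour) 0.04301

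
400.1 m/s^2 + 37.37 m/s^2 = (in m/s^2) 437.5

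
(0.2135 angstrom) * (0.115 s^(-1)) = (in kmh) 8.839e-12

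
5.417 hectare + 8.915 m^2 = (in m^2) 5.418e+04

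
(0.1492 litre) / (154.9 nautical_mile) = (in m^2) 5.201e-10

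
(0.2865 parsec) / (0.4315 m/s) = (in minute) 3.415e+14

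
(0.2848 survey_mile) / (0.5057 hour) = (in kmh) 0.9064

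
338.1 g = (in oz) 11.93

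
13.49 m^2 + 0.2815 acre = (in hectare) 0.1153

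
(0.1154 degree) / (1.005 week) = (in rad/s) 3.314e-09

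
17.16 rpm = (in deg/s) 103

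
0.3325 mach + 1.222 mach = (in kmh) 1906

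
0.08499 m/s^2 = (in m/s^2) 0.08499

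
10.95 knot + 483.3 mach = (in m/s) 1.646e+05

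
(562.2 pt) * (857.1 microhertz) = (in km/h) 0.000612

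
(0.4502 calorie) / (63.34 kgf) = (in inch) 0.1194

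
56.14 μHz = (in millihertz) 0.05614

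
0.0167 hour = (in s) 60.12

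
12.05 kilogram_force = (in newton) 118.2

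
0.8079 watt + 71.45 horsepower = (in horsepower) 71.45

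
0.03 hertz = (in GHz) 3e-11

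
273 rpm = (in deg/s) 1638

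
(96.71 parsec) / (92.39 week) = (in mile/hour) 1.195e+11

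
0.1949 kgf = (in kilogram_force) 0.1949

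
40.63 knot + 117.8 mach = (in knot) 7.801e+04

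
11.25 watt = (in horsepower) 0.01509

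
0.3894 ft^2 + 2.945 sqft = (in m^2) 0.3098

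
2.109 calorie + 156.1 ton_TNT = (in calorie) 1.561e+11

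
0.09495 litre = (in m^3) 9.495e-05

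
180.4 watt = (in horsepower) 0.2419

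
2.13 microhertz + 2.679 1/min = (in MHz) 4.465e-08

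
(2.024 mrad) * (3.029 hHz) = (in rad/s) 0.6131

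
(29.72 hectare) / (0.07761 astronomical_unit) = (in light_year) 2.706e-21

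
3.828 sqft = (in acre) 8.788e-05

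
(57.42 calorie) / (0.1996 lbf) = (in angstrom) 2.706e+12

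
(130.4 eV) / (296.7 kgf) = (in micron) 7.18e-15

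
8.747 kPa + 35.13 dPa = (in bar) 0.08751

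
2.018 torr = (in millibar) 2.69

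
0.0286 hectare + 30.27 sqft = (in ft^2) 3109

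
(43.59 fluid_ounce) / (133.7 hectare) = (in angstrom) 9.642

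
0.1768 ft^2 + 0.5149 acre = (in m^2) 2084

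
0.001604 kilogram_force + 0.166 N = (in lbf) 0.04085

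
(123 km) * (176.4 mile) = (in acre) 8.628e+06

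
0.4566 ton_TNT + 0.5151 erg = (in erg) 1.91e+16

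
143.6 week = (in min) 1.447e+06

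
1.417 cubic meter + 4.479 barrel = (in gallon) 562.4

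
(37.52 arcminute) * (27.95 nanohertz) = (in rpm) 2.913e-09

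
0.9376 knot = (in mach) 0.001417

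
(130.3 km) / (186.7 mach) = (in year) 6.499e-08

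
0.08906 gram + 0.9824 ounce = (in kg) 0.02794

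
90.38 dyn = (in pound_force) 0.0002032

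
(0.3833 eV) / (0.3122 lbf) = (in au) 2.956e-31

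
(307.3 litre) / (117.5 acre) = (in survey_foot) 2.12e-06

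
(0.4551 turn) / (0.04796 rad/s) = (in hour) 0.01656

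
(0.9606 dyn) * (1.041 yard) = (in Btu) 8.667e-09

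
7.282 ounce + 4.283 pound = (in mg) 2.149e+06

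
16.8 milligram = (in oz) 0.0005926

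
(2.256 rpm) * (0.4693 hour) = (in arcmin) 1.372e+06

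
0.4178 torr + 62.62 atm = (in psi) 920.3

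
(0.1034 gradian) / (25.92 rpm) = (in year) 1.897e-11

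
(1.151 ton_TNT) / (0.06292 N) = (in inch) 3.013e+12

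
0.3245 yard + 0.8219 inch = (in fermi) 3.176e+14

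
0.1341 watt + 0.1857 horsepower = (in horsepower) 0.1859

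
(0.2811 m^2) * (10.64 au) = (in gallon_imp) 9.842e+13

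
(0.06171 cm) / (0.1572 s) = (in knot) 0.007631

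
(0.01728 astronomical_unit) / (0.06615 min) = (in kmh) 2.345e+09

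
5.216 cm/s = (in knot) 0.1014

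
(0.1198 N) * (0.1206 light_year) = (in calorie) 3.267e+13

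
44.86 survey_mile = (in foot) 2.369e+05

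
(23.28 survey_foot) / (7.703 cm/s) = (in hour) 0.02559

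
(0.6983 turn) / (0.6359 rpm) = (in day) 0.0007626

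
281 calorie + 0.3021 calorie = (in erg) 1.177e+10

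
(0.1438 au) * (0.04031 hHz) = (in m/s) 8.672e+10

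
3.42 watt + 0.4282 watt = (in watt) 3.848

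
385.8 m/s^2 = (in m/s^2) 385.8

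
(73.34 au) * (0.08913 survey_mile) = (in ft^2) 1.694e+16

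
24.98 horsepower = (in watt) 1.863e+04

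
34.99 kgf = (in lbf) 77.14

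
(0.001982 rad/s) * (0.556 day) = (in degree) 5455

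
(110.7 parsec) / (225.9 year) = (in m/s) 4.795e+08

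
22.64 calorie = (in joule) 94.73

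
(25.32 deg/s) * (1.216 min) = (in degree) 1847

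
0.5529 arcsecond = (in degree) 0.0001536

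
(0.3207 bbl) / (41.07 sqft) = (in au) 8.933e-14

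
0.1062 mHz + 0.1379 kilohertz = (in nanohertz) 1.379e+11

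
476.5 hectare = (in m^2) 4.765e+06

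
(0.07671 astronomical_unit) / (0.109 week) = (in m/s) 1.741e+05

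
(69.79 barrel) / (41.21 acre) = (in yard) 7.276e-05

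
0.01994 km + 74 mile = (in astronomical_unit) 7.962e-07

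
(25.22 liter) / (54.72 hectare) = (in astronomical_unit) 3.081e-19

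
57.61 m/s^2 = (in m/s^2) 57.61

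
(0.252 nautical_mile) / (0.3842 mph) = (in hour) 0.7548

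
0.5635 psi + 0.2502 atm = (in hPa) 292.4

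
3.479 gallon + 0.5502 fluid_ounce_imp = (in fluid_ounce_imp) 464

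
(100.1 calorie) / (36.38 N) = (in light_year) 1.217e-15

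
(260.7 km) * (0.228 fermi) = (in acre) 1.469e-14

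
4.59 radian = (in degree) 263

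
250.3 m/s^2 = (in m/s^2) 250.3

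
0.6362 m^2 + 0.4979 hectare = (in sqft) 5.36e+04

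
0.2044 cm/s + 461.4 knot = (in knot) 461.4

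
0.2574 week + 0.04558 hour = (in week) 0.2577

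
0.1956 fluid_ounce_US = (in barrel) 3.638e-05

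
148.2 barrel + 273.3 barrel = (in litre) 6.701e+04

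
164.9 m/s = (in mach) 0.4843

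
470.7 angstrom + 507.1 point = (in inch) 7.043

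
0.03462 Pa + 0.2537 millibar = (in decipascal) 254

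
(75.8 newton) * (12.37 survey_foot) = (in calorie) 68.31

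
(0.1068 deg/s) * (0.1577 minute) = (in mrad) 17.64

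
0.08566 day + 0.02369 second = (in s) 7401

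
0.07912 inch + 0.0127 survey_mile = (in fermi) 2.044e+16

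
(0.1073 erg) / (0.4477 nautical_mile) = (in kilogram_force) 1.32e-12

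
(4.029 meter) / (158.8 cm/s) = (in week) 4.195e-06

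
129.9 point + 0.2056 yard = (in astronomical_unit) 1.563e-12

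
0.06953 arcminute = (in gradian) 0.001288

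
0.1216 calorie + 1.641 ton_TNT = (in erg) 6.866e+16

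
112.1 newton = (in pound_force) 25.2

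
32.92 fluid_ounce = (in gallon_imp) 0.2142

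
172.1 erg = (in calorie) 4.113e-06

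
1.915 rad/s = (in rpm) 18.29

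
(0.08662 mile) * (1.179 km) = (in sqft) 1.769e+06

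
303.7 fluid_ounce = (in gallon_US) 2.373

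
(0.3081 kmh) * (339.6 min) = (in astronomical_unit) 1.166e-08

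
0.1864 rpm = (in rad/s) 0.01952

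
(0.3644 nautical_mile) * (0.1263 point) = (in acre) 7.43e-06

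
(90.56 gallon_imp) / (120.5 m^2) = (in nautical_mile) 1.845e-06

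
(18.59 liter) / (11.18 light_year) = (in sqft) 1.892e-18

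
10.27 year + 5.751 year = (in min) 8.421e+06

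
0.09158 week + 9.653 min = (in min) 932.8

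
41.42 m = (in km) 0.04142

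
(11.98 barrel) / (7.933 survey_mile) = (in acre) 3.686e-08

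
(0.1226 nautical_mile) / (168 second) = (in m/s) 1.352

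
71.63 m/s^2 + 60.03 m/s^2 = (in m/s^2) 131.7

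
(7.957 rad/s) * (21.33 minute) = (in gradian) 6.483e+05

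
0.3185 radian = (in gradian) 20.28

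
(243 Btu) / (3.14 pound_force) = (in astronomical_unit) 1.227e-07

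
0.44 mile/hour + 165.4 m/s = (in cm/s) 1.656e+04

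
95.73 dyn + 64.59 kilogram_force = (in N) 633.4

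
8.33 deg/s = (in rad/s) 0.1454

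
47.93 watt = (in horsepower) 0.06428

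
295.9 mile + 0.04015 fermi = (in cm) 4.762e+07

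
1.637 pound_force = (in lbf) 1.637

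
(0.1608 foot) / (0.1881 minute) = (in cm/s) 0.4343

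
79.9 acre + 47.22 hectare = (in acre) 196.6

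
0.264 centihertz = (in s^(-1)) 0.00264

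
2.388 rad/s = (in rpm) 22.8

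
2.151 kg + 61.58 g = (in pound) 4.878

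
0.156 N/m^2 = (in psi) 2.263e-05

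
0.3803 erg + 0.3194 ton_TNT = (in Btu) 1.267e+06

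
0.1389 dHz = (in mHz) 13.89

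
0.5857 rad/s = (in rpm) 5.593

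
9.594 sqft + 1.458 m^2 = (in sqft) 25.29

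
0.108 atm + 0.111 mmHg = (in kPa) 10.96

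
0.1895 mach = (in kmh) 232.3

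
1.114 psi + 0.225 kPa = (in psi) 1.147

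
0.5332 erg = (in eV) 3.328e+11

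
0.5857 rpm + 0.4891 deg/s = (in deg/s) 4.003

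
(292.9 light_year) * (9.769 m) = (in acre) 6.689e+15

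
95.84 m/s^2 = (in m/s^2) 95.84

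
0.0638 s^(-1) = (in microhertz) 6.38e+04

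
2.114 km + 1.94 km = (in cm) 4.054e+05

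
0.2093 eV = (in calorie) 8.015e-21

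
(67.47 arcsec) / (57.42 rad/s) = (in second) 5.697e-06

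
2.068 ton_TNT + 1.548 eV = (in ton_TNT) 2.068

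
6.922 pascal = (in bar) 6.922e-05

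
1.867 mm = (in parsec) 6.051e-20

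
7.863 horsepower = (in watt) 5863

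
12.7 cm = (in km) 0.000127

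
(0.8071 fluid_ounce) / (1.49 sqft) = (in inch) 0.006789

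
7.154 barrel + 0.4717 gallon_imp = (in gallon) 301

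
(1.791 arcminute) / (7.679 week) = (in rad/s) 1.122e-10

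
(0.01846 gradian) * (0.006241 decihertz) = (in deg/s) 1.037e-05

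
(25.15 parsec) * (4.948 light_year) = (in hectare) 3.633e+30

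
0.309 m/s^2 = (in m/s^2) 0.309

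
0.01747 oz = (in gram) 0.4953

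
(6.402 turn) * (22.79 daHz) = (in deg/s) 5.252e+05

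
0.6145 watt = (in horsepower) 0.0008241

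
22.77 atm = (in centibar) 2307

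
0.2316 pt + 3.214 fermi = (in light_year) 8.636e-21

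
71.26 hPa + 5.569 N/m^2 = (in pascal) 7132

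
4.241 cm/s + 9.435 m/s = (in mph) 21.2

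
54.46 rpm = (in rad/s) 5.703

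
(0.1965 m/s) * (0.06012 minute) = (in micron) 7.088e+05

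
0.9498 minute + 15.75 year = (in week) 821.3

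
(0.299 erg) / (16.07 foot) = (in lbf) 1.372e-09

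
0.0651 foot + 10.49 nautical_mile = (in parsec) 6.296e-13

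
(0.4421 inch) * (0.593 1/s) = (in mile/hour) 0.0149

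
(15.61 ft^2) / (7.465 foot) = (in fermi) 6.374e+14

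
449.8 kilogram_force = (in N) 4411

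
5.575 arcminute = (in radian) 0.001622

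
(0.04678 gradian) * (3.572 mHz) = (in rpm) 2.506e-05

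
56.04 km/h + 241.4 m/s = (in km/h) 925.1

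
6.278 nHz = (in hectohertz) 6.278e-11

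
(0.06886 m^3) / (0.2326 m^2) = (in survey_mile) 0.000184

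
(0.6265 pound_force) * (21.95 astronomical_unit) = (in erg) 9.151e+19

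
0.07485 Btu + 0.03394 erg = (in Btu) 0.07485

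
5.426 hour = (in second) 1.953e+04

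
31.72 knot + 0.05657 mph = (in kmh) 58.84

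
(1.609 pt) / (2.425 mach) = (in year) 2.18e-14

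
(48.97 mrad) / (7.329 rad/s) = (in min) 0.0001114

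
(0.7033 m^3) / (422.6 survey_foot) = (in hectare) 5.46e-07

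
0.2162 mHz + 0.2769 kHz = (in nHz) 2.769e+11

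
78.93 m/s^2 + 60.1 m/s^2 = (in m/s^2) 139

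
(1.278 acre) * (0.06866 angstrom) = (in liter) 3.551e-05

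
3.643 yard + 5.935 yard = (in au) 5.854e-11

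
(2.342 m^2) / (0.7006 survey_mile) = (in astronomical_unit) 1.388e-14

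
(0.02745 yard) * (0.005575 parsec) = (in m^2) 4.318e+12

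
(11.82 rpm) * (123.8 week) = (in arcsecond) 1.912e+13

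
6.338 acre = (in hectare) 2.565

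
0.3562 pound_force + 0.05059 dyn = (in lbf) 0.3562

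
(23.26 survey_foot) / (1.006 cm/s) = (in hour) 0.1958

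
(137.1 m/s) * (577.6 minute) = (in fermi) 4.751e+21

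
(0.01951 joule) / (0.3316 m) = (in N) 0.05884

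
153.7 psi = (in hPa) 1.06e+04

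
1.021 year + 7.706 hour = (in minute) 5.371e+05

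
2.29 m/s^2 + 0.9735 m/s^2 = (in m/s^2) 3.264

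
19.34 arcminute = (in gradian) 0.3581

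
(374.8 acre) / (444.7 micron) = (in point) 9.668e+12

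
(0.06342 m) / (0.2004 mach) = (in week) 1.537e-09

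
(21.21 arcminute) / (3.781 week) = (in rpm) 2.576e-08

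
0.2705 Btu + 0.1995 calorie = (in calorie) 68.41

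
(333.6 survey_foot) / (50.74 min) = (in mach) 9.809e-05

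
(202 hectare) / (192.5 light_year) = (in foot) 3.639e-12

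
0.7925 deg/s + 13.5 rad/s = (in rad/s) 13.51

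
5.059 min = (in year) 9.625e-06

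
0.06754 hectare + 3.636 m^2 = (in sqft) 7309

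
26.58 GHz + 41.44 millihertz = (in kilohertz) 2.658e+07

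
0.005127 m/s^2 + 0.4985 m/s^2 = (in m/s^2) 0.5036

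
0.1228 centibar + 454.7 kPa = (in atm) 4.489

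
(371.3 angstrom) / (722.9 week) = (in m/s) 8.492e-17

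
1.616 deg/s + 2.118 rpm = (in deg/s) 14.32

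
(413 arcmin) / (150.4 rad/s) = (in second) 0.0007988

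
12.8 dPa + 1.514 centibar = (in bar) 0.01515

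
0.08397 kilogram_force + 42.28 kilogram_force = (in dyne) 4.154e+07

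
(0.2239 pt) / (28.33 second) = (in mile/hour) 6.237e-06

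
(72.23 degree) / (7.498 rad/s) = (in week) 2.78e-07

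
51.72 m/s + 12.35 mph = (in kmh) 206.1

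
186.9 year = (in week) 9746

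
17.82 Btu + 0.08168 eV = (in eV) 1.173e+23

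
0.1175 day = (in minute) 169.2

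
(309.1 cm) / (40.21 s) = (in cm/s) 7.687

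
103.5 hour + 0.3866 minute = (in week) 0.6161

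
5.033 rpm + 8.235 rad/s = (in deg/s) 502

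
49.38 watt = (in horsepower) 0.06622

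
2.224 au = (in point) 9.431e+14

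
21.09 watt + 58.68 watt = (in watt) 79.77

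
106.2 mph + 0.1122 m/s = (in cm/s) 4759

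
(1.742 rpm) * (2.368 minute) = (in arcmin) 8.91e+04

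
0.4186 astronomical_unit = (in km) 6.262e+07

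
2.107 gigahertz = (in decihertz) 2.107e+10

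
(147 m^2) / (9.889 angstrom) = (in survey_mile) 9.237e+07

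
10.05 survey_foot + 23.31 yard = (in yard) 26.66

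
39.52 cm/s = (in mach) 0.001161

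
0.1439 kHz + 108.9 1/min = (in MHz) 0.0001457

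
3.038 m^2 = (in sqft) 32.7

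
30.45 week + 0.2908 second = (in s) 1.842e+07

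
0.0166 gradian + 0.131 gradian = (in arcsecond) 478.2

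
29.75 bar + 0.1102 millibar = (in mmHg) 2.231e+04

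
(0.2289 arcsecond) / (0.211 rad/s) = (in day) 6.087e-11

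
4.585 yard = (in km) 0.004193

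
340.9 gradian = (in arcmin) 1.841e+04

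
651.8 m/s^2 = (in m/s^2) 651.8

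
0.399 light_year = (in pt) 1.07e+19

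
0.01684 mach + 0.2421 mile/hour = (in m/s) 5.842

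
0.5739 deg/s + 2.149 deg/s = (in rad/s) 0.04752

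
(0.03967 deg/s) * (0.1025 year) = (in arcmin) 7.694e+06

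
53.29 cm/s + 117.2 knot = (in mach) 0.1786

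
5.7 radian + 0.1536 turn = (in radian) 6.665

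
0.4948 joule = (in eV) 3.088e+18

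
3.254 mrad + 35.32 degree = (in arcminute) 2130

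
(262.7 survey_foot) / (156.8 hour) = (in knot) 0.0002757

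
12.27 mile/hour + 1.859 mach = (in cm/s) 6.385e+04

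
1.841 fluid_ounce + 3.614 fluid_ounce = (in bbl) 0.001015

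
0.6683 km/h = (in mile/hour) 0.4153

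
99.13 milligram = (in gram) 0.09913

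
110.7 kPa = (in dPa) 1.107e+06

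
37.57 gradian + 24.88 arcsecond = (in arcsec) 1.218e+05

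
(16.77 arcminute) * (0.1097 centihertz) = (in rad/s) 5.351e-06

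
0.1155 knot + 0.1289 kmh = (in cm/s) 9.522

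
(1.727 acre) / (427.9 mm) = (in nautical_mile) 8.819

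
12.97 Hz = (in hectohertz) 0.1297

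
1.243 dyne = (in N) 1.243e-05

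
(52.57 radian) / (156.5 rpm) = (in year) 1.017e-07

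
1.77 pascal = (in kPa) 0.00177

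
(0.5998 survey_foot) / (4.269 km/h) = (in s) 0.1542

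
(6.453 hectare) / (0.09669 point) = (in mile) 1.176e+06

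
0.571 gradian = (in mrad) 8.969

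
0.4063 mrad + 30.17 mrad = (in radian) 0.03058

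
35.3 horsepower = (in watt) 2.632e+04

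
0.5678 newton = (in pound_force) 0.1276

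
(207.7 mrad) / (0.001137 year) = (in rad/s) 5.793e-06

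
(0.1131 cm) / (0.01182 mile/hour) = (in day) 2.477e-06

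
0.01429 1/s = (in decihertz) 0.1429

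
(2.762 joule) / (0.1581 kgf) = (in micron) 1.781e+06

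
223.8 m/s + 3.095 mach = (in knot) 2484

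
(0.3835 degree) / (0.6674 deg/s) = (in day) 6.651e-06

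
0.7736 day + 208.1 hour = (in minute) 1.36e+04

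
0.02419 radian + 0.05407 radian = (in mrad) 78.26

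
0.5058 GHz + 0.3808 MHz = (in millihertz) 5.062e+11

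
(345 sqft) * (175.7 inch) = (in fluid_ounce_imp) 5.034e+06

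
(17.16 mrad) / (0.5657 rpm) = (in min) 0.004828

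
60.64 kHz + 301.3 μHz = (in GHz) 6.064e-05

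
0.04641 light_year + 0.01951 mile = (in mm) 4.391e+17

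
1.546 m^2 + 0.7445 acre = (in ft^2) 3.245e+04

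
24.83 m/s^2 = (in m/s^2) 24.83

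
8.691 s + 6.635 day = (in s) 5.733e+05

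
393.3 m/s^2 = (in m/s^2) 393.3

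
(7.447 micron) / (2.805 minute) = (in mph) 9.898e-08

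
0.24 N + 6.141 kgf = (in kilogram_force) 6.165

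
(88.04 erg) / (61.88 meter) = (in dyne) 0.01423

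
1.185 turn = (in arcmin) 2.56e+04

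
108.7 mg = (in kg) 0.0001087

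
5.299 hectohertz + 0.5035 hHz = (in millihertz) 5.803e+05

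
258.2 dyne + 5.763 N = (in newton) 5.766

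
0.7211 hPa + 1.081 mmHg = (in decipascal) 2162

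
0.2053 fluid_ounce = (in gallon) 0.001604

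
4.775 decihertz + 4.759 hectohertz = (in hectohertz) 4.764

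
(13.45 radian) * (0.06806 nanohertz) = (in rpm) 8.741e-09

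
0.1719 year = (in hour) 1506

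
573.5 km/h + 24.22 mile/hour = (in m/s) 170.1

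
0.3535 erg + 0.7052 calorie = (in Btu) 0.002797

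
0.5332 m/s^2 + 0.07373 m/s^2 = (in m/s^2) 0.6069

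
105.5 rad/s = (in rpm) 1007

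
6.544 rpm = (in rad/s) 0.6853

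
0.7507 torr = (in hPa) 1.001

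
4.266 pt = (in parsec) 4.877e-20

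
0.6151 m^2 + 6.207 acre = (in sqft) 2.704e+05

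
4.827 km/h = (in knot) 2.606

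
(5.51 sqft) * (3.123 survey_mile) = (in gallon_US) 6.797e+05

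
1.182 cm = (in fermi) 1.182e+13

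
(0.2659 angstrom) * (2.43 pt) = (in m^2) 2.279e-14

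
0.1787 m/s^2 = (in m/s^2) 0.1787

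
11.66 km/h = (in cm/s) 323.9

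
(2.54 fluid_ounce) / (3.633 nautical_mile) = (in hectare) 1.116e-12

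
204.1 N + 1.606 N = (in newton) 205.7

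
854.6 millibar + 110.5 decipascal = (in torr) 641.1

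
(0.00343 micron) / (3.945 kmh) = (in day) 3.623e-14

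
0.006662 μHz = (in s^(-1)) 6.662e-09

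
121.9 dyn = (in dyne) 121.9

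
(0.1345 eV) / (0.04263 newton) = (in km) 5.055e-22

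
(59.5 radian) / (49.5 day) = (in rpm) 0.0001329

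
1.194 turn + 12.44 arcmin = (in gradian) 477.8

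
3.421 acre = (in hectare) 1.384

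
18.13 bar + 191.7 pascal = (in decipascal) 1.813e+07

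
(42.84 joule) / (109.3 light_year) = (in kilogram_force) 4.225e-18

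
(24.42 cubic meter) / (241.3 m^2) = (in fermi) 1.012e+14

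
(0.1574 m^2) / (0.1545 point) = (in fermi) 2.888e+18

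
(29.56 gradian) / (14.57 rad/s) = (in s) 0.03187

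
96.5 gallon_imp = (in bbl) 2.759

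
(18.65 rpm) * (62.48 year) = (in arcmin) 1.323e+13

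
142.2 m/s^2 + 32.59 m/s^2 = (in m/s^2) 174.8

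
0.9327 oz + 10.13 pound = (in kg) 4.621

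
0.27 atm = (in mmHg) 205.2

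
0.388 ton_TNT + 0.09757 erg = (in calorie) 3.88e+08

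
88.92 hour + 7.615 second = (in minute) 5335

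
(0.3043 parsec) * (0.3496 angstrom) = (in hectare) 32.83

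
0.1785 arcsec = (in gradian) 5.509e-05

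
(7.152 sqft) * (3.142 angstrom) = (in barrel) 1.313e-09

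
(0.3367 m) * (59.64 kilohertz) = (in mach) 58.97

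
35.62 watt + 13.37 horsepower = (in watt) 1.001e+04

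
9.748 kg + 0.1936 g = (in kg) 9.748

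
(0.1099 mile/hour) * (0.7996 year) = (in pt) 3.512e+09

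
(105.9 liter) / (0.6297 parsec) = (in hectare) 5.45e-22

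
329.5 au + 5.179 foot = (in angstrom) 4.929e+23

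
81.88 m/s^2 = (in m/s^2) 81.88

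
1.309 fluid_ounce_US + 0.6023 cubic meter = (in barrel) 3.789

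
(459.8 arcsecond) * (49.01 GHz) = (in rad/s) 1.093e+08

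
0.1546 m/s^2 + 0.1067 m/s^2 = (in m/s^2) 0.2613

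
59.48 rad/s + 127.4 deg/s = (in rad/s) 61.7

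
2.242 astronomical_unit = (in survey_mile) 2.084e+08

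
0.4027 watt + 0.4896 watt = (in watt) 0.8923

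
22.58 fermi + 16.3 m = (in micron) 1.63e+07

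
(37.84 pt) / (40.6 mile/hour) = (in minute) 1.226e-05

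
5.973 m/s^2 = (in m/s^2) 5.973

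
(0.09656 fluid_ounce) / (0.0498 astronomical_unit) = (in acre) 9.472e-20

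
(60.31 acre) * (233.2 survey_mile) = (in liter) 9.16e+13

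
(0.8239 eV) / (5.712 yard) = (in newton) 2.527e-20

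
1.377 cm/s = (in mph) 0.0308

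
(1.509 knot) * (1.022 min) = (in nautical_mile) 0.0257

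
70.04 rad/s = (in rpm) 668.8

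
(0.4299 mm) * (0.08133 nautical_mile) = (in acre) 1.6e-05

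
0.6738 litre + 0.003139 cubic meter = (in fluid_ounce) 128.9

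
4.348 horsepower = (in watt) 3242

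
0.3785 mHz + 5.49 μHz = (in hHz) 3.84e-06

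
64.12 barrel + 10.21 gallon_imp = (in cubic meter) 10.24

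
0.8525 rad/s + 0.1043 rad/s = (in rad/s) 0.9568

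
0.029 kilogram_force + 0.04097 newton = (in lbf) 0.07314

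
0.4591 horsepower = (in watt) 342.4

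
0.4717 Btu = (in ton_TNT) 1.189e-07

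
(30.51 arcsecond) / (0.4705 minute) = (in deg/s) 0.0003002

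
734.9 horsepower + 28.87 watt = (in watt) 5.48e+05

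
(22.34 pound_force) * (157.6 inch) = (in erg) 3.978e+09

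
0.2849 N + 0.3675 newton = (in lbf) 0.1467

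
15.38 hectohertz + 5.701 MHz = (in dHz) 5.703e+07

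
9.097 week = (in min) 9.17e+04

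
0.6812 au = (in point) 2.889e+14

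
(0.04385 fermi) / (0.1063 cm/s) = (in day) 4.774e-19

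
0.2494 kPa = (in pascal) 249.4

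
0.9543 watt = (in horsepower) 0.00128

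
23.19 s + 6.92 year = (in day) 2526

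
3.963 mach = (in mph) 3019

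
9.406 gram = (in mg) 9406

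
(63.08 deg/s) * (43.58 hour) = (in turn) 2.749e+04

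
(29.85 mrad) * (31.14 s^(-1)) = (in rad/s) 0.9295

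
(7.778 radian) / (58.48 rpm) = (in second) 1.27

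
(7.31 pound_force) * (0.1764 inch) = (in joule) 0.1457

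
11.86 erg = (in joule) 1.186e-06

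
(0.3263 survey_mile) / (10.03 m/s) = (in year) 1.66e-06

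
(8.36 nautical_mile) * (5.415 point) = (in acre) 0.007309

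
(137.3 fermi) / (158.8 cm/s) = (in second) 8.646e-14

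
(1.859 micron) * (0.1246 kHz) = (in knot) 0.0004503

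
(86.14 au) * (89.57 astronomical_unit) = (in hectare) 1.727e+22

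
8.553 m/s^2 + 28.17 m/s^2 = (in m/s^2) 36.72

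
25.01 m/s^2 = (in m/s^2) 25.01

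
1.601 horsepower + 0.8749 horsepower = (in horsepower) 2.476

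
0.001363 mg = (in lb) 3.005e-09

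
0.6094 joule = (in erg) 6.094e+06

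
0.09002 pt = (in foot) 0.0001042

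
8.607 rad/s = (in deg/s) 493.1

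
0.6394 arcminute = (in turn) 2.96e-05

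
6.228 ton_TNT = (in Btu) 2.47e+07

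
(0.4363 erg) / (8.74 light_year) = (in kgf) 5.381e-26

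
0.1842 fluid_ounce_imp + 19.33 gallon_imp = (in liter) 87.88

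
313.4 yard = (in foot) 940.2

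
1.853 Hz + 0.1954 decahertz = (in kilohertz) 0.003807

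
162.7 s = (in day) 0.001883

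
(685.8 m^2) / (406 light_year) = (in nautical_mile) 9.641e-20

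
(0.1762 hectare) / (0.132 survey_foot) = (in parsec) 1.419e-12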